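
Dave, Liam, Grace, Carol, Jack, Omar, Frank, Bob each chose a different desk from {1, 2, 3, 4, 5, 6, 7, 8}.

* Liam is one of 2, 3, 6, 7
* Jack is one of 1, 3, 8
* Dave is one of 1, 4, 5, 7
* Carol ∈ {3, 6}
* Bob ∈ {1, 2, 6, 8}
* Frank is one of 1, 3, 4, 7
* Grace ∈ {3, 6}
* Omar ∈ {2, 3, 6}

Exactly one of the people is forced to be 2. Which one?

Among the 8 variables, 5 fits only Dave (and all 8 values in {1, 2, 3, 4, 5, 6, 7, 8} must be used), so Dave = 5.
The 7 still-open variables together cover exactly {1, 2, 3, 4, 6, 7, 8} — 7 values for 7 variables — and 4 appears only in Frank's list, so Frank = 4.
Among the 6 still-open variables, 7 fits only Liam (and all 6 values in {1, 2, 3, 6, 7, 8} must be used), so Liam = 7.
The 2 variables Grace and Carol are confined to {3, 6}, which locks those values in; drop them from Jack, Omar, Bob.
So 2 goes to Omar.

Omar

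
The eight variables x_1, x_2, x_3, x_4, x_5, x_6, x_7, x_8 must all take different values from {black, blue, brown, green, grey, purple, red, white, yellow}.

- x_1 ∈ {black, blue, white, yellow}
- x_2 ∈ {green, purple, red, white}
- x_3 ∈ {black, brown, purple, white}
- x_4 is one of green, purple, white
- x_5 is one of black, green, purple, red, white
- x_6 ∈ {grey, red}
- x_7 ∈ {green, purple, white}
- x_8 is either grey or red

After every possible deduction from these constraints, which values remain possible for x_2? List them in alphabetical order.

x_6 and x_8 share exactly the 2 values {grey, red}; by pigeonhole those values go to them, so strike grey, red from x_2, x_5.
The 3 variables x_2, x_4, x_7 are confined to {green, purple, white}, which locks those values in; drop them from x_1, x_3, x_5.
x_5 must be black (only option left). Strike black from x_1, x_3.
x_3 must be brown (only option left).
No further eliminations apply; x_2 can still be any of green, purple, white.

green, purple, white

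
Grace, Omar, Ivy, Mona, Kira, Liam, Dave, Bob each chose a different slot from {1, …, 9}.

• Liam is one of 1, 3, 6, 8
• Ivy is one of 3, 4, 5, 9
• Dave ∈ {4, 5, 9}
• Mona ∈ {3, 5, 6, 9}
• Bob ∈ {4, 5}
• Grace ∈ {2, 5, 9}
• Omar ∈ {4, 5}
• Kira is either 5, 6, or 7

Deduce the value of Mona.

Omar and Bob between them cover only {4, 5} — a naked pair. Remove those values from Grace, Ivy, Mona, Kira, Dave.
Dave must be 9 (only option left). Eliminate 9 elsewhere: Grace, Ivy, Mona.
Grace's domain is down to {2}, so Grace = 2.
Ivy has just one choice, so Ivy = 3. Strike 3 from Mona, Liam.
So Mona = 6.

6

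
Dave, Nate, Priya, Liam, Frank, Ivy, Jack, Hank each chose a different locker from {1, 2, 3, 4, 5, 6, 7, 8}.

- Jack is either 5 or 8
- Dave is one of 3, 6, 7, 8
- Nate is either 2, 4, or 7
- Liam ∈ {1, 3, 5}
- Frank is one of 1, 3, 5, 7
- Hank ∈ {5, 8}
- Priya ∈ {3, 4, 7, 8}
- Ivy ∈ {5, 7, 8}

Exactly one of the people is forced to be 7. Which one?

The 8 variables together cover exactly {1, 2, 3, 4, 5, 6, 7, 8} — 8 values for 8 variables — and 2 appears only in Nate's list, so Nate = 2.
Among the 7 still-open variables, 4 fits only Priya (and all 7 values in {1, 3, 4, 5, 6, 7, 8} must be used), so Priya = 4.
The 6 still-open variables together cover exactly {1, 3, 5, 6, 7, 8} — 6 values for 6 variables — and 6 appears only in Dave's list, so Dave = 6.
Jack and Hank share exactly the 2 values {5, 8}; by pigeonhole those values go to them, so strike 5, 8 from Liam, Frank, Ivy.
So 7 goes to Ivy.

Ivy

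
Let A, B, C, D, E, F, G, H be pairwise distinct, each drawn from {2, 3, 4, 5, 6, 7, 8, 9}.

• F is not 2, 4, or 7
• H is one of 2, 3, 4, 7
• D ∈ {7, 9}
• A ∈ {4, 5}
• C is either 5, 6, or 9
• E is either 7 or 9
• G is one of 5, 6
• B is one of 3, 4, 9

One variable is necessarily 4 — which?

The 8 variables draw from only 8 values {2, 3, 4, 5, 6, 7, 8, 9}, so each is used; only H can be 2, hence H = 2.
Among the 7 still-open variables, 8 fits only F (and all 7 values in {3, 4, 5, 6, 7, 8, 9} must be used), so F = 8.
The 6 still-open variables together cover exactly {3, 4, 5, 6, 7, 9} — 6 values for 6 variables — and 3 appears only in B's list, so B = 3.
The 5 still-open variables draw from only 5 values {4, 5, 6, 7, 9}, so each is used; only A can be 4, hence A = 4.

A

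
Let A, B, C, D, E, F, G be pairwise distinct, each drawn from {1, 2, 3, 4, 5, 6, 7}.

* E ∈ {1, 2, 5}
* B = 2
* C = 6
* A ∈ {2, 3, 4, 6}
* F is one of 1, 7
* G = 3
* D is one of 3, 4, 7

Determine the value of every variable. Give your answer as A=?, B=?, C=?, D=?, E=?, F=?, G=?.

A=4, B=2, C=6, D=7, E=5, F=1, G=3

B's domain is down to {2}, so B = 2. Strike 2 from A, E.
C's domain is down to {6}, so C = 6. Remove 6 from A.
That leaves G = 3. Remove 3 from A, D.
A's domain is down to {4}, so A = 4. So D can't be 4.
D must be 7 (only option left). Strike 7 from F.
F's domain is down to {1}, so F = 1. Eliminate 1 elsewhere: E.
E has just one choice, so E = 5.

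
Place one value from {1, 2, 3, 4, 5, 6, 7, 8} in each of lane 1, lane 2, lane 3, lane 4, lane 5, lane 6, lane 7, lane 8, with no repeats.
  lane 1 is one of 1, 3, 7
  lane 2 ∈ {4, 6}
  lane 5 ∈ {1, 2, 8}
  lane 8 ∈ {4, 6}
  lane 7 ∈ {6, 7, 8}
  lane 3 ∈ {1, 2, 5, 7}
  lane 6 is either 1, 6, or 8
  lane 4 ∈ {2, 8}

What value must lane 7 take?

The 8 variables together cover exactly {1, 2, 3, 4, 5, 6, 7, 8} — 8 values for 8 variables — and 3 appears only in lane 1's list, so lane 1 = 3.
The 7 still-open variables draw from only 7 values {1, 2, 4, 5, 6, 7, 8}, so each is used; only lane 3 can be 5, hence lane 3 = 5.
Among the 6 still-open variables, 7 fits only lane 7 (and all 6 values in {1, 2, 4, 6, 7, 8} must be used), so lane 7 = 7.

7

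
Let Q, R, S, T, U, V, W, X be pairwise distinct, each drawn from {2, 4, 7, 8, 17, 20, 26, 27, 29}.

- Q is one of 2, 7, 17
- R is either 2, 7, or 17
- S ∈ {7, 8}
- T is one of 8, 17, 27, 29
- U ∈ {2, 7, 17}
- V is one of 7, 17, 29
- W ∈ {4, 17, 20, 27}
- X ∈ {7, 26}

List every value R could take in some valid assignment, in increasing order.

The 3 variables Q, R, U are confined to {2, 7, 17}, which locks those values in; drop them from S, T, V, W, X.
That leaves S = 8. Strike 8 from T.
V's domain is down to {29}, so V = 29. Eliminate 29 elsewhere: T.
X's domain is down to {26}, so X = 26.
That leaves T = 27. Strike 27 from W.
No further eliminations apply; R can still be any of 2, 7, 17.

2, 7, 17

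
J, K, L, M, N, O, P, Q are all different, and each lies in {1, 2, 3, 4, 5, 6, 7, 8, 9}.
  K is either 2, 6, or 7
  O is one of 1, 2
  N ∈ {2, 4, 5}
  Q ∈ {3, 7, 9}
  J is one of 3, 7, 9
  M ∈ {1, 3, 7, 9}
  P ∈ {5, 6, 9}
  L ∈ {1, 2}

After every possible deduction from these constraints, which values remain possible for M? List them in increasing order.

The 8 variables draw from only 8 values {1, 2, 3, 4, 5, 6, 7, 9}, so each is used; only N can be 4, hence N = 4.
Among the 7 still-open variables, 5 fits only P (and all 7 values in {1, 2, 3, 5, 6, 7, 9} must be used), so P = 5.
The 6 still-open variables draw from only 6 values {1, 2, 3, 6, 7, 9}, so each is used; only K can be 6, hence K = 6.
The 2 variables L and O are confined to {1, 2}, which locks those values in; drop them from M.
No further eliminations apply; M can still be any of 3, 7, 9.

3, 7, 9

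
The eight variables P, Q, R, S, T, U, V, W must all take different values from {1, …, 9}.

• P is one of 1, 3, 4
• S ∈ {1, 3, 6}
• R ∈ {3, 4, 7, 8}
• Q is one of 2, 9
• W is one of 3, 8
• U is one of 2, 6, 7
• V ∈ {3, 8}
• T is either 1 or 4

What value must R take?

Among the 8 variables, 9 fits only Q (and all 8 values in {1, 2, 3, 4, 6, 7, 8, 9} must be used), so Q = 9.
The 7 still-open variables draw from only 7 values {1, 2, 3, 4, 6, 7, 8}, so each is used; only U can be 2, hence U = 2.
The 6 still-open variables together cover exactly {1, 3, 4, 6, 7, 8} — 6 values for 6 variables — and 6 appears only in S's list, so S = 6.
The 5 still-open variables together cover exactly {1, 3, 4, 7, 8} — 5 values for 5 variables — and 7 appears only in R's list, so R = 7.

7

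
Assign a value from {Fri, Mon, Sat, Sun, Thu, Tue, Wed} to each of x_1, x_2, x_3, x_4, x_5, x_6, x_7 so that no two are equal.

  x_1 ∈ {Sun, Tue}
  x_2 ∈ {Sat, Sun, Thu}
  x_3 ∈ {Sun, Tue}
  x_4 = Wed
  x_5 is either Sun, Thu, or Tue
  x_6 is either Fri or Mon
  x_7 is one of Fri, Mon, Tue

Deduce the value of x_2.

x_4 has just one choice, so x_4 = Wed.
The 6 still-open variables together cover exactly {Fri, Mon, Sat, Sun, Thu, Tue} — 6 values for 6 variables — and Sat appears only in x_2's list, so x_2 = Sat.

Sat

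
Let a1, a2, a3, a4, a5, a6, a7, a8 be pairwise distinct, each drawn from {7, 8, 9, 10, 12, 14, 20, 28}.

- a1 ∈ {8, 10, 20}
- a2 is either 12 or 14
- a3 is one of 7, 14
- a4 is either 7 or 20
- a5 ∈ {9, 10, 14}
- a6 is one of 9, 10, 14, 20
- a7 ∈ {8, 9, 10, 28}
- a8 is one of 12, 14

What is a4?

20

The 8 variables together cover exactly {7, 8, 9, 10, 12, 14, 20, 28} — 8 values for 8 variables — and 28 appears only in a7's list, so a7 = 28.
The 7 still-open variables together cover exactly {7, 8, 9, 10, 12, 14, 20} — 7 values for 7 variables — and 8 appears only in a1's list, so a1 = 8.
a2 and a8 share exactly the 2 values {12, 14}; by pigeonhole those values go to them, so strike 12, 14 from a3, a5, a6.
a3 must be 7 (only option left). Eliminate 7 elsewhere: a4.
So a4 = 20.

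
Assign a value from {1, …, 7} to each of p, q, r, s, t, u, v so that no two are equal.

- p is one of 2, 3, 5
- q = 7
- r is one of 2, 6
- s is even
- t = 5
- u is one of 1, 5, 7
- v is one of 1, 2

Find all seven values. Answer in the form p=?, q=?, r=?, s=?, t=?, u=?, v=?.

q has just one choice, so q = 7. Remove 7 from u.
That leaves t = 5. Eliminate 5 elsewhere: p, u.
u must be 1 (only option left). Eliminate 1 elsewhere: v.
v's domain is down to {2}, so v = 2. So p, r, s can't be 2.
That leaves p = 3.
r must be 6 (only option left). Remove 6 from s.
That leaves s = 4.

p=3, q=7, r=6, s=4, t=5, u=1, v=2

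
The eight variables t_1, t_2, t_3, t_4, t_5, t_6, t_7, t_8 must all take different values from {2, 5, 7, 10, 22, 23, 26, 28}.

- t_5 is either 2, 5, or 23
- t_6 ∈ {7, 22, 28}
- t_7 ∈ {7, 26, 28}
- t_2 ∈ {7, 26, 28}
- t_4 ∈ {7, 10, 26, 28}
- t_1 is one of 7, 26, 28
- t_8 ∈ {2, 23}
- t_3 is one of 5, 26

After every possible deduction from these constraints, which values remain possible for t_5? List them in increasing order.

Among the 8 variables, 10 fits only t_4 (and all 8 values in {2, 5, 7, 10, 22, 23, 26, 28} must be used), so t_4 = 10.
Among the 7 still-open variables, 22 fits only t_6 (and all 7 values in {2, 5, 7, 22, 23, 26, 28} must be used), so t_6 = 22.
t_1, t_2, t_7 between them cover only {7, 26, 28} — a naked triple. Remove those values from t_3.
t_3's domain is down to {5}, so t_3 = 5. So t_5 can't be 5.
No further eliminations apply; t_5 can still be any of 2, 23.

2, 23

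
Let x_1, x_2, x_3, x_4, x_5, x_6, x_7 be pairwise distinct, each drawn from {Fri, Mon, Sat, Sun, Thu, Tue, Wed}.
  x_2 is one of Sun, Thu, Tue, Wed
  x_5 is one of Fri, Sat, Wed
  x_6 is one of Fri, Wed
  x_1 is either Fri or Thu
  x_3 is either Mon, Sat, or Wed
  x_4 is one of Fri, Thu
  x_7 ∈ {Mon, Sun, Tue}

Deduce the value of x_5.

x_1 and x_4 share exactly the 2 values {Fri, Thu}; by pigeonhole those values go to them, so strike Fri, Thu from x_2, x_5, x_6.
x_6 must be Wed (only option left). So x_2, x_3, x_5 can't be Wed.
So x_5 = Sat.

Sat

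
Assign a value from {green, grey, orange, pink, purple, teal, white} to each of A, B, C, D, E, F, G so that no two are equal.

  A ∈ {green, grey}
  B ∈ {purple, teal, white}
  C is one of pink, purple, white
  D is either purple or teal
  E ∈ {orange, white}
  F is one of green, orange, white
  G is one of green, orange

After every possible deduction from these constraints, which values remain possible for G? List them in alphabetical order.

Among the 7 variables, grey fits only A (and all 7 values in {green, grey, orange, pink, purple, teal, white} must be used), so A = grey.
Among the 6 still-open variables, pink fits only C (and all 6 values in {green, orange, pink, purple, teal, white} must be used), so C = pink.
E, F, G share exactly the 3 values {green, orange, white}; by pigeonhole those values go to them, so strike green, orange, white from B.
No further eliminations apply; G can still be any of green, orange.

green, orange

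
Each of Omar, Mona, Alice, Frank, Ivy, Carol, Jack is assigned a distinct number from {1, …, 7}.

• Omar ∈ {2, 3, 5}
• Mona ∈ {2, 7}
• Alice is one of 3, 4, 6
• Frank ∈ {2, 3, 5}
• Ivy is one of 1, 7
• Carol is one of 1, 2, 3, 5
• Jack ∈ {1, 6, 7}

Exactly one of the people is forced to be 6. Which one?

Jack

The 7 variables together cover exactly {1, 2, 3, 4, 5, 6, 7} — 7 values for 7 variables — and 4 appears only in Alice's list, so Alice = 4.
Among the 6 still-open variables, 6 fits only Jack (and all 6 values in {1, 2, 3, 5, 6, 7} must be used), so Jack = 6.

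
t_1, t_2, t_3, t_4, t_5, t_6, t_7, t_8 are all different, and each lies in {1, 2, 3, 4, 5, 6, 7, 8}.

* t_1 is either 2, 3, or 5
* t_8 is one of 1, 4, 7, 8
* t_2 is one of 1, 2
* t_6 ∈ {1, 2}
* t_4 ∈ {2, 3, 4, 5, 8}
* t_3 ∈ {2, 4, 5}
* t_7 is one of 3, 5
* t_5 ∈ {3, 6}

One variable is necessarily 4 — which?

Among the 8 variables, 6 fits only t_5 (and all 8 values in {1, 2, 3, 4, 5, 6, 7, 8} must be used), so t_5 = 6.
The 7 still-open variables draw from only 7 values {1, 2, 3, 4, 5, 7, 8}, so each is used; only t_8 can be 7, hence t_8 = 7.
Among the 6 still-open variables, 8 fits only t_4 (and all 6 values in {1, 2, 3, 4, 5, 8} must be used), so t_4 = 8.
Among the 5 still-open variables, 4 fits only t_3 (and all 5 values in {1, 2, 3, 4, 5} must be used), so t_3 = 4.

t_3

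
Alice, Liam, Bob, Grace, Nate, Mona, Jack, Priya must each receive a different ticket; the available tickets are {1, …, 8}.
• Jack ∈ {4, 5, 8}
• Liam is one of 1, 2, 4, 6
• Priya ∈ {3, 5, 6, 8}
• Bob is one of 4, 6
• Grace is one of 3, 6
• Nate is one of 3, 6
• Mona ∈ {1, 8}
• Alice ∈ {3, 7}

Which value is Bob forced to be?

4

Among the 8 variables, 2 fits only Liam (and all 8 values in {1, 2, 3, 4, 5, 6, 7, 8} must be used), so Liam = 2.
The 7 still-open variables draw from only 7 values {1, 3, 4, 5, 6, 7, 8}, so each is used; only Mona can be 1, hence Mona = 1.
The 6 still-open variables together cover exactly {3, 4, 5, 6, 7, 8} — 6 values for 6 variables — and 7 appears only in Alice's list, so Alice = 7.
Grace and Nate between them cover only {3, 6} — a naked pair. Remove those values from Bob, Priya.
So Bob = 4.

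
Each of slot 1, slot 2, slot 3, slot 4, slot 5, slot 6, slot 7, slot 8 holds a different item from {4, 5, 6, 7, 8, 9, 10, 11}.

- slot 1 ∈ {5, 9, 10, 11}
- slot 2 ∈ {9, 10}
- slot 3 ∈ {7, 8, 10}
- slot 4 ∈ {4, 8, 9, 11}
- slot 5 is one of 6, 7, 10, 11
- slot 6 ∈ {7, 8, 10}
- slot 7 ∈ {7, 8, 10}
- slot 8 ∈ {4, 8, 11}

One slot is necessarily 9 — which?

slot 2

The 8 variables draw from only 8 values {4, 5, 6, 7, 8, 9, 10, 11}, so each is used; only slot 1 can be 5, hence slot 1 = 5.
The 7 still-open variables together cover exactly {4, 6, 7, 8, 9, 10, 11} — 7 values for 7 variables — and 6 appears only in slot 5's list, so slot 5 = 6.
slot 3, slot 6, slot 7 between them cover only {7, 8, 10} — a naked triple. Remove those values from slot 2, slot 4, slot 8.
So 9 goes to slot 2.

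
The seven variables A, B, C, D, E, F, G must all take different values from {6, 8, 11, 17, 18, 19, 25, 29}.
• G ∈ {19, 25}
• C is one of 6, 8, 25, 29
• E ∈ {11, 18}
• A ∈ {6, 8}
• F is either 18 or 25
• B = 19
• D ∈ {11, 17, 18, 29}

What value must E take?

11

B must be 19 (only option left). Eliminate 19 elsewhere: G.
G has just one choice, so G = 25. So C, F can't be 25.
F must be 18 (only option left). Strike 18 from D, E.
So E = 11.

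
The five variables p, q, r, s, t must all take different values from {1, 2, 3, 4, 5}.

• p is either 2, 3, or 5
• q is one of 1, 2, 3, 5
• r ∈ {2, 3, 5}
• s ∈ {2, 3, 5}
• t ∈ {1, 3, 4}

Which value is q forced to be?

1

The 5 variables together cover exactly {1, 2, 3, 4, 5} — 5 values for 5 variables — and 4 appears only in t's list, so t = 4.
Among the 4 still-open variables, 1 fits only q (and all 4 values in {1, 2, 3, 5} must be used), so q = 1.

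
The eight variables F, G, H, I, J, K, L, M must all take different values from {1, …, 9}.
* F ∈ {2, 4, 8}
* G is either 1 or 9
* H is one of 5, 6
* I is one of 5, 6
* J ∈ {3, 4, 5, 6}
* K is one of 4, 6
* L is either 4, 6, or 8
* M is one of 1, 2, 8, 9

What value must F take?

2

The 8 variables together cover exactly {1, 2, 3, 4, 5, 6, 8, 9} — 8 values for 8 variables — and 3 appears only in J's list, so J = 3.
H and I between them cover only {5, 6} — a naked pair. Remove those values from K, L.
K's domain is down to {4}, so K = 4. So F, L can't be 4.
That leaves L = 8. So F, M can't be 8.
So F = 2.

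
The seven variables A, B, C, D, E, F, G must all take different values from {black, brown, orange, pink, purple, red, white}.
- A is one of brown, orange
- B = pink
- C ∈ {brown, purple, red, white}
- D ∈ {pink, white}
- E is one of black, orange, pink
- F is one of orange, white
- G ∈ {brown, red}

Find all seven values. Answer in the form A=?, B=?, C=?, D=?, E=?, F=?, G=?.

A=brown, B=pink, C=purple, D=white, E=black, F=orange, G=red

B must be pink (only option left). Eliminate pink elsewhere: D, E.
D has just one choice, so D = white. Eliminate white elsewhere: C, F.
F must be orange (only option left). Strike orange from A, E.
A has just one choice, so A = brown. Remove brown from C, G.
E must be black (only option left).
G has just one choice, so G = red. Remove red from C.
C has just one choice, so C = purple.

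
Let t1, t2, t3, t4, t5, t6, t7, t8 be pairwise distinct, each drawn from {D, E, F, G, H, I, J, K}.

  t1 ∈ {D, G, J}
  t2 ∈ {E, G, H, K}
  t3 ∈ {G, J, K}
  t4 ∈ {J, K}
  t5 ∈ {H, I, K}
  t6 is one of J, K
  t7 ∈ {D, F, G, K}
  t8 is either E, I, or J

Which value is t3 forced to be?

The 8 variables together cover exactly {D, E, F, G, H, I, J, K} — 8 values for 8 variables — and F appears only in t7's list, so t7 = F.
The 7 still-open variables together cover exactly {D, E, G, H, I, J, K} — 7 values for 7 variables — and D appears only in t1's list, so t1 = D.
The 2 variables t4 and t6 are confined to {J, K}, which locks those values in; drop them from t2, t3, t5, t8.
So t3 = G.

G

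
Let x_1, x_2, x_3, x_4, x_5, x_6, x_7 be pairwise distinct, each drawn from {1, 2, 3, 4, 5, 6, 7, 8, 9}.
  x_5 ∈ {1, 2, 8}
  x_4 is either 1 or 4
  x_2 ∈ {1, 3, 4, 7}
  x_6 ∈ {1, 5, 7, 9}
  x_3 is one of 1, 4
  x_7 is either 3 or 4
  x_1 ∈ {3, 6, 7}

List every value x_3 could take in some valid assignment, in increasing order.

1, 4

x_3 and x_4 between them cover only {1, 4} — a naked pair. Remove those values from x_2, x_5, x_6, x_7.
x_7's domain is down to {3}, so x_7 = 3. Strike 3 from x_1, x_2.
x_2 must be 7 (only option left). Eliminate 7 elsewhere: x_1, x_6.
That leaves x_1 = 6.
No further eliminations apply; x_3 can still be any of 1, 4.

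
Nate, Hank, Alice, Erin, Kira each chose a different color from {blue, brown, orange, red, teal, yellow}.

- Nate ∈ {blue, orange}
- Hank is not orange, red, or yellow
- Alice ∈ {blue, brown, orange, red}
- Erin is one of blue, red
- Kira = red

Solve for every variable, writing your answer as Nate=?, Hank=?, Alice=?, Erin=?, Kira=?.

Nate=orange, Hank=teal, Alice=brown, Erin=blue, Kira=red

Kira has just one choice, so Kira = red. Strike red from Alice, Erin.
Erin must be blue (only option left). Eliminate blue elsewhere: Nate, Hank, Alice.
Nate must be orange (only option left). Remove orange from Alice.
Alice has just one choice, so Alice = brown. Strike brown from Hank.
Hank has just one choice, so Hank = teal.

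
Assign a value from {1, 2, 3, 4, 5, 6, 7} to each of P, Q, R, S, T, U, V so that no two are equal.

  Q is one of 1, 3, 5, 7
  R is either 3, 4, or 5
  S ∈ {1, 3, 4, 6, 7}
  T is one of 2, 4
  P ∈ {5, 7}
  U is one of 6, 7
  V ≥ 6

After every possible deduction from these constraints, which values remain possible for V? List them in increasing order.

Among the 7 variables, 2 fits only T (and all 7 values in {1, 2, 3, 4, 5, 6, 7} must be used), so T = 2.
The 2 variables U and V are confined to {6, 7}, which locks those values in; drop them from P, Q, S.
P must be 5 (only option left). So Q, R can't be 5.
No further eliminations apply; V can still be any of 6, 7.

6, 7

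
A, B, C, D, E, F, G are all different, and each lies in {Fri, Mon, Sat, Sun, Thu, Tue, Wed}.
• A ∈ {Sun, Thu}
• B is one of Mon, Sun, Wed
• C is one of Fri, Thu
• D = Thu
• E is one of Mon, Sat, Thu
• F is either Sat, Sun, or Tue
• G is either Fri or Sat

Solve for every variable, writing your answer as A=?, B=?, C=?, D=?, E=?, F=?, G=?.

A=Sun, B=Wed, C=Fri, D=Thu, E=Mon, F=Tue, G=Sat

D has just one choice, so D = Thu. Remove Thu from A, C, E.
A's domain is down to {Sun}, so A = Sun. Eliminate Sun elsewhere: B, F.
C's domain is down to {Fri}, so C = Fri. Remove Fri from G.
G has just one choice, so G = Sat. So E, F can't be Sat.
That leaves E = Mon. Strike Mon from B.
F must be Tue (only option left).
That leaves B = Wed.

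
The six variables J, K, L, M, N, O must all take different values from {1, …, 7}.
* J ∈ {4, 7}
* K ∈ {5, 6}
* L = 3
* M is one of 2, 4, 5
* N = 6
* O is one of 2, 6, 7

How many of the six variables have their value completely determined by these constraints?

3

L must be 3 (only option left).
That leaves N = 6. Remove 6 from K, O.
K's domain is down to {5}, so K = 5. Remove 5 from M.
Determined: K=5, L=3, N=6. The other variables each still have more than one consistent value. That makes 3.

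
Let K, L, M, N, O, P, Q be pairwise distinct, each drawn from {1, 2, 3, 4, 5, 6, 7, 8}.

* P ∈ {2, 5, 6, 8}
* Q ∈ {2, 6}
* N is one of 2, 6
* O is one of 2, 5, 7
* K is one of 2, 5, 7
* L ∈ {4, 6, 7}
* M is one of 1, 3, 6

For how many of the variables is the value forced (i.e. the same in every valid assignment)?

The 2 variables N and Q are confined to {2, 6}, which locks those values in; drop them from K, L, M, O, P.
The 2 variables K and O are confined to {5, 7}, which locks those values in; drop them from L, P.
L's domain is down to {4}, so L = 4.
That leaves P = 8.
Determined: L=4, P=8. The other variables each still have more than one consistent value. That makes 2.

2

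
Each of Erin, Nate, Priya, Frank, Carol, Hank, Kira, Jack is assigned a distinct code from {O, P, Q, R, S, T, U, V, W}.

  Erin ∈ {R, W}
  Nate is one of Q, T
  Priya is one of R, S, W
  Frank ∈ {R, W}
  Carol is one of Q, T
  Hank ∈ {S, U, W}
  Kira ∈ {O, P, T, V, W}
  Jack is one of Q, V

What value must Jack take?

Erin and Frank share exactly the 2 values {R, W}; by pigeonhole those values go to them, so strike R, W from Priya, Hank, Kira.
Priya must be S (only option left). So Hank can't be S.
Hank's domain is down to {U}, so Hank = U.
Nate and Carol share exactly the 2 values {Q, T}; by pigeonhole those values go to them, so strike Q, T from Kira, Jack.
So Jack = V.

V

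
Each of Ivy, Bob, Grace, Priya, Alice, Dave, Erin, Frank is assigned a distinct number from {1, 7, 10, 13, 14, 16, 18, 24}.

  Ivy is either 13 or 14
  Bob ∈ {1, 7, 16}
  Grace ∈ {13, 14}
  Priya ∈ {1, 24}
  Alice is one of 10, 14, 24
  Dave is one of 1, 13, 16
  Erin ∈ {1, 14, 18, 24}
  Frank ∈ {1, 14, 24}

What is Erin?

18

The 8 variables together cover exactly {1, 7, 10, 13, 14, 16, 18, 24} — 8 values for 8 variables — and 7 appears only in Bob's list, so Bob = 7.
The 7 still-open variables together cover exactly {1, 10, 13, 14, 16, 18, 24} — 7 values for 7 variables — and 10 appears only in Alice's list, so Alice = 10.
The 6 still-open variables draw from only 6 values {1, 13, 14, 16, 18, 24}, so each is used; only Dave can be 16, hence Dave = 16.
The 5 still-open variables together cover exactly {1, 13, 14, 18, 24} — 5 values for 5 variables — and 18 appears only in Erin's list, so Erin = 18.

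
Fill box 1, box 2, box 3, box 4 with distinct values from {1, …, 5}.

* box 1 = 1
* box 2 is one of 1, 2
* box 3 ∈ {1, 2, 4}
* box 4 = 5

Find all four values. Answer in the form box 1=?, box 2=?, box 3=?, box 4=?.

box 1=1, box 2=2, box 3=4, box 4=5

box 1 must be 1 (only option left). Remove 1 from box 2, box 3.
box 2 must be 2 (only option left). So box 3 can't be 2.
box 3 has just one choice, so box 3 = 4.
box 4's domain is down to {5}, so box 4 = 5.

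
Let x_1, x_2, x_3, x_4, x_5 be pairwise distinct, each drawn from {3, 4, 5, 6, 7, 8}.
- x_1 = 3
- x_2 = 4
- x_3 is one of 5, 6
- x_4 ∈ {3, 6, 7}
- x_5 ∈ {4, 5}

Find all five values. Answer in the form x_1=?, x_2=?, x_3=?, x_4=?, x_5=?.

x_1 has just one choice, so x_1 = 3. Eliminate 3 elsewhere: x_4.
x_2 has just one choice, so x_2 = 4. Eliminate 4 elsewhere: x_5.
x_5 has just one choice, so x_5 = 5. Eliminate 5 elsewhere: x_3.
That leaves x_3 = 6. Strike 6 from x_4.
That leaves x_4 = 7.

x_1=3, x_2=4, x_3=6, x_4=7, x_5=5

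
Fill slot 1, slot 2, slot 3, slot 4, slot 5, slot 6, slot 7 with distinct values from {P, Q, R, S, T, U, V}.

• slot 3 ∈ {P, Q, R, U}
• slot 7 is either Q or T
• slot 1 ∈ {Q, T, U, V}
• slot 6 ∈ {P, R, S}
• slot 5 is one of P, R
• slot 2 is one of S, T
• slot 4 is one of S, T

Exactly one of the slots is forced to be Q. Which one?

The 7 variables draw from only 7 values {P, Q, R, S, T, U, V}, so each is used; only slot 1 can be V, hence slot 1 = V.
Among the 6 still-open variables, U fits only slot 3 (and all 6 values in {P, Q, R, S, T, U} must be used), so slot 3 = U.
The 5 still-open variables together cover exactly {P, Q, R, S, T} — 5 values for 5 variables — and Q appears only in slot 7's list, so slot 7 = Q.

slot 7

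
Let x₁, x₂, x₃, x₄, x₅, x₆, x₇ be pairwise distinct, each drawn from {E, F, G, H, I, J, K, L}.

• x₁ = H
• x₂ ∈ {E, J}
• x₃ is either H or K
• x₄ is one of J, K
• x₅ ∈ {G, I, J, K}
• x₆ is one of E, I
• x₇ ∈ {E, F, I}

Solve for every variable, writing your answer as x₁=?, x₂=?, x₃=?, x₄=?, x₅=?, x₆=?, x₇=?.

x₁=H, x₂=E, x₃=K, x₄=J, x₅=G, x₆=I, x₇=F

x₁'s domain is down to {H}, so x₁ = H. Eliminate H elsewhere: x₃.
x₃'s domain is down to {K}, so x₃ = K. So x₄, x₅ can't be K.
x₄ must be J (only option left). Eliminate J elsewhere: x₂, x₅.
x₂ has just one choice, so x₂ = E. So x₆, x₇ can't be E.
x₆ has just one choice, so x₆ = I. Strike I from x₅, x₇.
That leaves x₇ = F.
x₅ must be G (only option left).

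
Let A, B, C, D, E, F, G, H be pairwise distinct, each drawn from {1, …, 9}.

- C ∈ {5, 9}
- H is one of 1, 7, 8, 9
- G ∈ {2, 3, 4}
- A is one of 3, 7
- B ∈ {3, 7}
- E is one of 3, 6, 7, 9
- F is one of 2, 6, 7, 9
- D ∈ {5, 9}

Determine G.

The 2 variables A and B are confined to {3, 7}, which locks those values in; drop them from E, F, G, H.
C and D between them cover only {5, 9} — a naked pair. Remove those values from E, F, H.
E must be 6 (only option left). Strike 6 from F.
F has just one choice, so F = 2. Remove 2 from G.
So G = 4.

4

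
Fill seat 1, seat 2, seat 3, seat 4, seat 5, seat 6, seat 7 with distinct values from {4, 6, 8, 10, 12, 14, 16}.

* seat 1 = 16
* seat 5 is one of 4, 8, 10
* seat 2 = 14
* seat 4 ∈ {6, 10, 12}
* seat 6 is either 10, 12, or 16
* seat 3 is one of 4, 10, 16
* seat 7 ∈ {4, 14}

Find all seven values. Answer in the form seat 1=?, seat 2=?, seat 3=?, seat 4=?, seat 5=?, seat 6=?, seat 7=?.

seat 1 must be 16 (only option left). Remove 16 from seat 3, seat 6.
seat 2's domain is down to {14}, so seat 2 = 14. Remove 14 from seat 7.
seat 7's domain is down to {4}, so seat 7 = 4. So seat 3, seat 5 can't be 4.
seat 3 must be 10 (only option left). Remove 10 from seat 4, seat 5, seat 6.
seat 5's domain is down to {8}, so seat 5 = 8.
seat 6's domain is down to {12}, so seat 6 = 12. So seat 4 can't be 12.
seat 4's domain is down to {6}, so seat 4 = 6.

seat 1=16, seat 2=14, seat 3=10, seat 4=6, seat 5=8, seat 6=12, seat 7=4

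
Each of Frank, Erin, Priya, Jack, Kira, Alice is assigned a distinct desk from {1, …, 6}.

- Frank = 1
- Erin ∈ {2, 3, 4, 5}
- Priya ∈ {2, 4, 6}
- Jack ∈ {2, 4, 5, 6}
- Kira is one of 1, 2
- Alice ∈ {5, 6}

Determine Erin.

Frank has just one choice, so Frank = 1. Eliminate 1 elsewhere: Kira.
Kira's domain is down to {2}, so Kira = 2. So Erin, Priya, Jack can't be 2.
Among the 4 still-open variables, 3 fits only Erin (and all 4 values in {3, 4, 5, 6} must be used), so Erin = 3.

3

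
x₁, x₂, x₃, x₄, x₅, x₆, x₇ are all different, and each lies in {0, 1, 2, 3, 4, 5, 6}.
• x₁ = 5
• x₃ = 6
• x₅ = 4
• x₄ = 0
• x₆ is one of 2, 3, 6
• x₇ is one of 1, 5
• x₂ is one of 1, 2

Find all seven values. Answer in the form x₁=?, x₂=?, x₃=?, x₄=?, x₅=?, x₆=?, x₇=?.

x₁'s domain is down to {5}, so x₁ = 5. Eliminate 5 elsewhere: x₇.
x₃'s domain is down to {6}, so x₃ = 6. Eliminate 6 elsewhere: x₆.
x₄'s domain is down to {0}, so x₄ = 0.
x₅ has just one choice, so x₅ = 4.
x₇ has just one choice, so x₇ = 1. Strike 1 from x₂.
That leaves x₂ = 2. So x₆ can't be 2.
x₆ must be 3 (only option left).

x₁=5, x₂=2, x₃=6, x₄=0, x₅=4, x₆=3, x₇=1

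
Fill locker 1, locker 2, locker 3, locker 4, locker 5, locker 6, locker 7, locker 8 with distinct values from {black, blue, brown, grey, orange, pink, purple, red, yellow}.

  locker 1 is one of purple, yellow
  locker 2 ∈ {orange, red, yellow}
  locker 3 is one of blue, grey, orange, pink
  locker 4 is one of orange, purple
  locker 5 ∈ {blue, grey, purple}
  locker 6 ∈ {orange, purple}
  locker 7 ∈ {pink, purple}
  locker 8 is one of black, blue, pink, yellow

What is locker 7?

Among the 8 variables, black fits only locker 8 (and all 8 values in {black, blue, grey, orange, pink, purple, red, yellow} must be used), so locker 8 = black.
The 7 still-open variables draw from only 7 values {blue, grey, orange, pink, purple, red, yellow}, so each is used; only locker 2 can be red, hence locker 2 = red.
The 6 still-open variables draw from only 6 values {blue, grey, orange, pink, purple, yellow}, so each is used; only locker 1 can be yellow, hence locker 1 = yellow.
The 2 variables locker 4 and locker 6 are confined to {orange, purple}, which locks those values in; drop them from locker 3, locker 5, locker 7.
So locker 7 = pink.

pink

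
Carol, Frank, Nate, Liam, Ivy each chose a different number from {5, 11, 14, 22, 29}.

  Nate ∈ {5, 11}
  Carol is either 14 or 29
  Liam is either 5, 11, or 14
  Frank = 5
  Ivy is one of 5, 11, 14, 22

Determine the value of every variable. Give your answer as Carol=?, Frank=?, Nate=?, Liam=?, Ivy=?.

Frank's domain is down to {5}, so Frank = 5. Remove 5 from Nate, Liam, Ivy.
Nate's domain is down to {11}, so Nate = 11. Strike 11 from Liam, Ivy.
That leaves Liam = 14. Eliminate 14 elsewhere: Carol, Ivy.
Ivy's domain is down to {22}, so Ivy = 22.
That leaves Carol = 29.

Carol=29, Frank=5, Nate=11, Liam=14, Ivy=22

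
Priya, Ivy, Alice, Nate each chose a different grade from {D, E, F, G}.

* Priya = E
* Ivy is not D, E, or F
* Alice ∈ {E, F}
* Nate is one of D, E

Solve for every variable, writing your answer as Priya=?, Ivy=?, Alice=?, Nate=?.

Priya=E, Ivy=G, Alice=F, Nate=D

Priya has just one choice, so Priya = E. So Alice, Nate can't be E.
Ivy has just one choice, so Ivy = G.
Alice has just one choice, so Alice = F.
Nate has just one choice, so Nate = D.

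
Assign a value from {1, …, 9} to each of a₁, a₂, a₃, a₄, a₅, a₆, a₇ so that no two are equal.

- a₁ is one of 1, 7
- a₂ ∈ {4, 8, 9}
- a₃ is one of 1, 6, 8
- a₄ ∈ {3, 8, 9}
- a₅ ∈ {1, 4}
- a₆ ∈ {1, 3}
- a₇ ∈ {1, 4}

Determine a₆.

The 7 variables draw from only 7 values {1, 3, 4, 6, 7, 8, 9}, so each is used; only a₃ can be 6, hence a₃ = 6.
Among the 6 still-open variables, 7 fits only a₁ (and all 6 values in {1, 3, 4, 7, 8, 9} must be used), so a₁ = 7.
a₅ and a₇ between them cover only {1, 4} — a naked pair. Remove those values from a₂, a₆.
So a₆ = 3.

3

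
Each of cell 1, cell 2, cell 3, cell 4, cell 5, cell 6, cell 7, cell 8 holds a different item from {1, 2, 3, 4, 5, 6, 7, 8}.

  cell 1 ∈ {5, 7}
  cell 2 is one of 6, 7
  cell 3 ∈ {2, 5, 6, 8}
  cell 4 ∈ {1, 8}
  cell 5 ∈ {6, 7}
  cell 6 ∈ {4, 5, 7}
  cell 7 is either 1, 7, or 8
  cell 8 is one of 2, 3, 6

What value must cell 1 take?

5

Among the 8 variables, 3 fits only cell 8 (and all 8 values in {1, 2, 3, 4, 5, 6, 7, 8} must be used), so cell 8 = 3.
The 7 still-open variables together cover exactly {1, 2, 4, 5, 6, 7, 8} — 7 values for 7 variables — and 2 appears only in cell 3's list, so cell 3 = 2.
Among the 6 still-open variables, 4 fits only cell 6 (and all 6 values in {1, 4, 5, 6, 7, 8} must be used), so cell 6 = 4.
The 5 still-open variables together cover exactly {1, 5, 6, 7, 8} — 5 values for 5 variables — and 5 appears only in cell 1's list, so cell 1 = 5.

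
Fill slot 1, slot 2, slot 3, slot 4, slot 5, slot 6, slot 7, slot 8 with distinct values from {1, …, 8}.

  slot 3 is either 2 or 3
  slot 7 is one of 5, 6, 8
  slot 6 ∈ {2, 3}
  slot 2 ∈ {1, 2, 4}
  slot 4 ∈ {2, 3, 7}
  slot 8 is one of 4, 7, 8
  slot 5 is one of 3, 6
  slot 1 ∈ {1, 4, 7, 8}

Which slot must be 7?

slot 4

Among the 8 variables, 5 fits only slot 7 (and all 8 values in {1, 2, 3, 4, 5, 6, 7, 8} must be used), so slot 7 = 5.
Among the 7 still-open variables, 6 fits only slot 5 (and all 7 values in {1, 2, 3, 4, 6, 7, 8} must be used), so slot 5 = 6.
The 2 variables slot 3 and slot 6 are confined to {2, 3}, which locks those values in; drop them from slot 2, slot 4.
So 7 goes to slot 4.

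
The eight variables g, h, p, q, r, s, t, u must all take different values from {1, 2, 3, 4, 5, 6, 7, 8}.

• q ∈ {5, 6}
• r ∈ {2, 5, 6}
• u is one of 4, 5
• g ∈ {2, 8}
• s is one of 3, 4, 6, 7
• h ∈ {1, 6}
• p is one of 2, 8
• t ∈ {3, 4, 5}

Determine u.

4

The 8 variables draw from only 8 values {1, 2, 3, 4, 5, 6, 7, 8}, so each is used; only h can be 1, hence h = 1.
The 7 still-open variables together cover exactly {2, 3, 4, 5, 6, 7, 8} — 7 values for 7 variables — and 7 appears only in s's list, so s = 7.
Among the 6 still-open variables, 3 fits only t (and all 6 values in {2, 3, 4, 5, 6, 8} must be used), so t = 3.
Among the 5 still-open variables, 4 fits only u (and all 5 values in {2, 4, 5, 6, 8} must be used), so u = 4.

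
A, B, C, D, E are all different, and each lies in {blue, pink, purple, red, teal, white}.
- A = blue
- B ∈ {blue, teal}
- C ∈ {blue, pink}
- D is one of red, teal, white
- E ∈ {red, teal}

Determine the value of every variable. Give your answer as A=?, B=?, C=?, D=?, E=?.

A's domain is down to {blue}, so A = blue. Eliminate blue elsewhere: B, C.
That leaves B = teal. So D, E can't be teal.
C must be pink (only option left).
E's domain is down to {red}, so E = red. Strike red from D.
That leaves D = white.

A=blue, B=teal, C=pink, D=white, E=red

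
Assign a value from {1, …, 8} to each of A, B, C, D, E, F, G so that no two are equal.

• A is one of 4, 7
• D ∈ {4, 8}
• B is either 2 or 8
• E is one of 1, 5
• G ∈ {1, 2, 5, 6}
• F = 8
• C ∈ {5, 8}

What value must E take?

F must be 8 (only option left). Eliminate 8 elsewhere: B, C, D.
B has just one choice, so B = 2. Eliminate 2 elsewhere: G.
C must be 5 (only option left). Remove 5 from E, G.
So E = 1.

1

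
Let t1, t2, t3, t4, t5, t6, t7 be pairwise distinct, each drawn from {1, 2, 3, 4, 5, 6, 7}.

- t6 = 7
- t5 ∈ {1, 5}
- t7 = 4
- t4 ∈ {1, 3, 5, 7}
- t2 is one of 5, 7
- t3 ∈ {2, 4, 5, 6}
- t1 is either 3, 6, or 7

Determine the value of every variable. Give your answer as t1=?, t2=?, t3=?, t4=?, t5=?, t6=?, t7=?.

t6 must be 7 (only option left). Eliminate 7 elsewhere: t1, t2, t4.
t7's domain is down to {4}, so t7 = 4. Remove 4 from t3.
t2 must be 5 (only option left). Remove 5 from t3, t4, t5.
t5 has just one choice, so t5 = 1. So t4 can't be 1.
t4 has just one choice, so t4 = 3. Eliminate 3 elsewhere: t1.
t1 has just one choice, so t1 = 6. Strike 6 from t3.
t3 must be 2 (only option left).

t1=6, t2=5, t3=2, t4=3, t5=1, t6=7, t7=4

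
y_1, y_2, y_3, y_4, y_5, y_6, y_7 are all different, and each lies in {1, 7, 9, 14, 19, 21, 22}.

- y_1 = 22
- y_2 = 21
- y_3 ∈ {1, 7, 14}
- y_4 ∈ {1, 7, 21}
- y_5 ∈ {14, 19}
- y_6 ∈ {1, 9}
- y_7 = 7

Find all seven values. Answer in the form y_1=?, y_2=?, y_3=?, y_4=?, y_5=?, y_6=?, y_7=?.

y_1=22, y_2=21, y_3=14, y_4=1, y_5=19, y_6=9, y_7=7

y_1 has just one choice, so y_1 = 22.
y_2 has just one choice, so y_2 = 21. Remove 21 from y_4.
That leaves y_7 = 7. Strike 7 from y_3, y_4.
y_4 has just one choice, so y_4 = 1. Strike 1 from y_3, y_6.
That leaves y_6 = 9.
y_3's domain is down to {14}, so y_3 = 14. Eliminate 14 elsewhere: y_5.
y_5 must be 19 (only option left).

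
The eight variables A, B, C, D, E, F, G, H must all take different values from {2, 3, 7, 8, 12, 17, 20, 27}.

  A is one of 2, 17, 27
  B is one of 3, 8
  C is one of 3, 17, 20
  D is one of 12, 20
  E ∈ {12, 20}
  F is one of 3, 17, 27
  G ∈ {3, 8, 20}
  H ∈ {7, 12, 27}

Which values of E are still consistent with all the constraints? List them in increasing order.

12, 20

The 8 variables together cover exactly {2, 3, 7, 8, 12, 17, 20, 27} — 8 values for 8 variables — and 2 appears only in A's list, so A = 2.
The 7 still-open variables draw from only 7 values {3, 7, 8, 12, 17, 20, 27}, so each is used; only H can be 7, hence H = 7.
The 6 still-open variables together cover exactly {3, 8, 12, 17, 20, 27} — 6 values for 6 variables — and 27 appears only in F's list, so F = 27.
The 5 still-open variables together cover exactly {3, 8, 12, 17, 20} — 5 values for 5 variables — and 17 appears only in C's list, so C = 17.
D and E between them cover only {12, 20} — a naked pair. Remove those values from G.
No further eliminations apply; E can still be any of 12, 20.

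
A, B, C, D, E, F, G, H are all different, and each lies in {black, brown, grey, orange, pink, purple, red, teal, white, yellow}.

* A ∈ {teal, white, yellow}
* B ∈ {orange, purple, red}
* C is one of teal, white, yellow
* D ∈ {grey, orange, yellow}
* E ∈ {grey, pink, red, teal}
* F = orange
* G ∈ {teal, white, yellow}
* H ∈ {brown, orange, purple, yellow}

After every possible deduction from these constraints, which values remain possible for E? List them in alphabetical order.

pink, red

F has just one choice, so F = orange. Remove orange from B, D, H.
A, C, G share exactly the 3 values {teal, white, yellow}; by pigeonhole those values go to them, so strike teal, white, yellow from D, E, H.
D has just one choice, so D = grey. Remove grey from E.
No further eliminations apply; E can still be any of pink, red.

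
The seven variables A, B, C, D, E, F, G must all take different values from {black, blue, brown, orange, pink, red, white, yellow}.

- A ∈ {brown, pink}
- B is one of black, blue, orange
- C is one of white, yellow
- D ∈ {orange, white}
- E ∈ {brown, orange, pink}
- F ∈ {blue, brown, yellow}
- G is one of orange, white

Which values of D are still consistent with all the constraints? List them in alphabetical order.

orange, white

Among the 7 variables, black fits only B (and all 7 values in {black, blue, brown, orange, pink, white, yellow} must be used), so B = black.
The 6 still-open variables draw from only 6 values {blue, brown, orange, pink, white, yellow}, so each is used; only F can be blue, hence F = blue.
The 5 still-open variables draw from only 5 values {brown, orange, pink, white, yellow}, so each is used; only C can be yellow, hence C = yellow.
The 2 variables D and G are confined to {orange, white}, which locks those values in; drop them from E.
No further eliminations apply; D can still be any of orange, white.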